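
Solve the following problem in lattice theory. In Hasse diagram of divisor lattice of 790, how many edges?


A cover relation a -< b holds when a < b with no c strictly between.
Cover relations:
  1 -< 2
  1 -< 5
  1 -< 79
  2 -< 10
  2 -< 158
  5 -< 10
  5 -< 395
  10 -< 790
  ...4 more
Total: 12


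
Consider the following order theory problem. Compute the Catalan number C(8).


C(n) = C(2n, n) / (n+1).
C(16, 8) = 12870
C(8) = 12870 / 9 = 1430


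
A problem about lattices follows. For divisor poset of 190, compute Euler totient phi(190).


phi(n) = n * prod_{p|n} (1 - 1/p).
Prime divisors of 190: [2, 5, 19]
phi(190) = 190 * (1 - 1/2) * (1 - 1/5) * (1 - 1/19)
phi(190) = 72


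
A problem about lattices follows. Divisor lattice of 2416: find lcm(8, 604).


In a divisor lattice, join = lcm (least common multiple).
gcd(8,604) = 4
lcm(8,604) = 8*604/gcd = 4832/4 = 1208


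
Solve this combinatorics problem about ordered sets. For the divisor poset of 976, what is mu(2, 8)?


In a divisor lattice, mu(a,b) = mu(b/a) where mu is the classical Mobius function.
b/a = 8/2 = 4
Prime factorization of 4: primes [2]
4 is not squarefree, so mu(4) = 0


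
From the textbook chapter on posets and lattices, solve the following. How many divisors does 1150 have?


Divisors of 1150: [1, 2, 5, 10, 23, 25, 46, 50, 115, 230, 575, 1150]
Count: 12


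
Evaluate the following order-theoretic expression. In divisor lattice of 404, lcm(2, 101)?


Join=lcm.
gcd(2,101)=1
lcm=202


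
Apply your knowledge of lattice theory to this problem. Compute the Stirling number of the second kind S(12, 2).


S(n,k) = k*S(n-1,k) + S(n-1,k-1).
S(11,2) = 1023, S(11,1) = 1
S(12,2) = 2*1023 + 1 = 2046 + 1
S(12,2) = 2047


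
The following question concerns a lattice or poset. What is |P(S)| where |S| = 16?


Power set = 2^n.
2^16 = 65536


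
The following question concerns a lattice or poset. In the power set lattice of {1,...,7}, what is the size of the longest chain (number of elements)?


A chain is a totally ordered subset; we count the number of elements in a maximum chain.
Compute, for each element x, the size of the longest chain ending at x:
  {}: 1
  {1}: 2
  {2}: 2
  {3}: 2
  {4}: 2
  {5}: 2
  ...
A maximum chain: {} < {1} < {1,2} < {1,2,3} < {1,2,3,4} < {1,2,3,4,5} < {1,2,3,4,5,6} < {1,2,3,4,5,6,7}
Number of elements in the longest chain: 8


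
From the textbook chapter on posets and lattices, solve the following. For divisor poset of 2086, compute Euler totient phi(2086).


phi(n) = n * prod_{p|n} (1 - 1/p).
Prime divisors of 2086: [2, 7, 149]
phi(2086) = 2086 * (1 - 1/2) * (1 - 1/7) * (1 - 1/149)
phi(2086) = 888


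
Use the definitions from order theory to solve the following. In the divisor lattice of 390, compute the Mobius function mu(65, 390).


In a divisor lattice, mu(a,b) = mu(b/a) where mu is the classical Mobius function.
b/a = 390/65 = 6
Prime factorization of 6: primes [2, 3]
6 is squarefree with 2 prime factor(s), so mu(6) = (-1)^2 = 1


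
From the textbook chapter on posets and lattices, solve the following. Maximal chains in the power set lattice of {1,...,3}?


A maximal chain goes from the minimum element to a maximal element via cover relations.
Counting all min-to-max paths in the cover graph.
Total maximal chains: 6


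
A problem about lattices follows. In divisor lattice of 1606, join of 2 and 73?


In a divisor lattice, join = lcm (least common multiple).
gcd(2,73) = 1
lcm(2,73) = 2*73/gcd = 146/1 = 146


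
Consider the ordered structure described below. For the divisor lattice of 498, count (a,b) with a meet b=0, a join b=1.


Complement pair (a,b): a meet b = bottom, a join b = top.
Here: gcd(a,b)=1 and lcm(a,b)=498, i.e. a*b=498 with a,b coprime.
Pairs found: (1,498), (2,249), (3,166), (6,83), ... (4 more)
Total ordered pairs: 8


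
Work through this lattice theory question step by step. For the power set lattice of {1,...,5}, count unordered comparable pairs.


A comparable pair {a,b} has a < b or b < a in the order.
Count unordered pairs where one element is strictly below the other.
Examples: {{},{1}}, {{},{2}}, {{},{3}}, {{},{4}}, ...
Total comparable pairs: 211


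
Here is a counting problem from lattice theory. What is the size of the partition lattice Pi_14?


B(n) = number of set partitions of an n-element set.
B(n) satisfies the recurrence: B(n+1) = sum_k C(n,k)*B(k).
B(14) = 190899322


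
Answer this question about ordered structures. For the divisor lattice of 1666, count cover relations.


A cover relation a -< b holds when a < b with no c strictly between.
Cover relations:
  1 -< 2
  1 -< 7
  1 -< 17
  2 -< 14
  2 -< 34
  7 -< 14
  7 -< 49
  7 -< 119
  ...12 more
Total: 20


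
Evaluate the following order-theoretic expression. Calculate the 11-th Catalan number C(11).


C(n) = C(2n, n) / (n+1).
C(22, 11) = 705432
C(11) = 705432 / 12 = 58786


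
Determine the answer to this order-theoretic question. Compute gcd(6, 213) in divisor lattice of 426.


In a divisor lattice, meet = gcd (greatest common divisor).
By Euclidean algorithm or factoring: gcd(6,213) = 3


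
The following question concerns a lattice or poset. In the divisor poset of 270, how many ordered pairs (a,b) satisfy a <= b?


The order relation is {(a,b) : a <= b}, reflexive so it includes (a,a).
Examples: (1,1), (1,10), (1,135), (1,15), (1,18), ...
Total ordered pairs: 90


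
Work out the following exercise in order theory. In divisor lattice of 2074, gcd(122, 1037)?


Meet=gcd.
gcd(122,1037)=61


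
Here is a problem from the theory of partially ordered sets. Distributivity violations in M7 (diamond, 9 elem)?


Distributive law: a ^ (b v c) = (a ^ b) v (a ^ c).
Check all 9^3 = 729 ordered triples (a,b,c).
  e.g. a=a1, b=a2, c=a3: lhs=a1 != rhs=0
  e.g. a=a1, b=a2, c=a4: lhs=a1 != rhs=0
Total violating triples: 210


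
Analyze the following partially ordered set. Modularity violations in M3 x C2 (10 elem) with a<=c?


Modular law: if a <= c then a v (b ^ c) = (a v b) ^ c.
Check all triples (a,b,c) with a <= c among 10 elements.
This lattice is modular (diamonds M_m and their chain-products are modular).
Total violating triples: 0


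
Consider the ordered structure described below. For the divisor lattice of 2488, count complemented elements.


An element a is complemented if some b has a meet b = bottom, a join b = top.
a is complemented iff gcd(a, n/a)=1, i.e. a is a unitary divisor of 2488.
Complemented elements: 1, 8, 311, 2488
Count: 4


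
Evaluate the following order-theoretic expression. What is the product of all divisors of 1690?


Divisors of 1690: [1, 2, 5, 10, 13, 26, 65, 130, 169, 338, 845, 1690]
Product = n^(d(n)/2) = 1690^(12/2)
Product = 23298085122481000000


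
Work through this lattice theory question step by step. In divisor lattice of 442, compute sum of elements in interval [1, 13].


Interval [1,13] in divisors of 442: [1, 13]
Sum = 14


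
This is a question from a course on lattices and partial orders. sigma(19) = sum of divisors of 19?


sigma(n) = sum of divisors.
Divisors of 19: [1, 19]
Sum = 20


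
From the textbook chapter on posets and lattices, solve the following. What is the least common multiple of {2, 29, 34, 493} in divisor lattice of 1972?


In a divisor lattice, join = lcm (least common multiple).
Compute lcm iteratively: start with first element, then lcm(current, next).
Elements: [2, 29, 34, 493]
lcm(2,29) = 58
lcm(58,34) = 986
lcm(986,493) = 986
Final lcm = 986


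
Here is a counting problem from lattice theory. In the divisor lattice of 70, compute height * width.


Height = length of longest chain minus 1; width = size of largest antichain.
A maximum chain: 1 | 7 | 35 | 70  (height 3).
A maximum antichain: {2, 5, 7}  (width 3).
Product = 3 * 3 = 9


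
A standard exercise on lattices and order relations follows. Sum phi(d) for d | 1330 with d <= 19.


Divisors of 1330 up to 19: [1, 2, 5, 7, 10, 14, 19]
phi values: [1, 1, 4, 6, 4, 6, 18]
Sum = 40


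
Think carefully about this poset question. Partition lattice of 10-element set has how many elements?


B(n) = number of set partitions of an n-element set.
B(n) satisfies the recurrence: B(n+1) = sum_k C(n,k)*B(k).
B(10) = 115975


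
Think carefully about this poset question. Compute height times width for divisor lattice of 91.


Height = length of longest chain minus 1; width = size of largest antichain.
A maximum chain: 1 | 13 | 91  (height 2).
A maximum antichain: {7, 13}  (width 2).
Product = 2 * 2 = 4


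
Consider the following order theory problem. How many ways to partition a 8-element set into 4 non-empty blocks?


S(n,k) = k*S(n-1,k) + S(n-1,k-1).
S(7,4) = 350, S(7,3) = 301
S(8,4) = 4*350 + 301 = 1400 + 301
S(8,4) = 1701


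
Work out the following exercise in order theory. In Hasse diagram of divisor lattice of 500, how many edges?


A cover relation a -< b holds when a < b with no c strictly between.
Cover relations:
  1 -< 2
  1 -< 5
  2 -< 4
  2 -< 10
  4 -< 20
  5 -< 10
  5 -< 25
  10 -< 20
  ...9 more
Total: 17


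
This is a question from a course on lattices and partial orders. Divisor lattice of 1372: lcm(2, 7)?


Join=lcm.
gcd(2,7)=1
lcm=14


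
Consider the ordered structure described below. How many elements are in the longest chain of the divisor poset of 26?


A chain is a totally ordered subset; we count the number of elements in a maximum chain.
Compute, for each element x, the size of the longest chain ending at x:
  1: 1
  2: 2
  13: 2
  26: 3
A maximum chain: 1 < 2 < 26
Number of elements in the longest chain: 3


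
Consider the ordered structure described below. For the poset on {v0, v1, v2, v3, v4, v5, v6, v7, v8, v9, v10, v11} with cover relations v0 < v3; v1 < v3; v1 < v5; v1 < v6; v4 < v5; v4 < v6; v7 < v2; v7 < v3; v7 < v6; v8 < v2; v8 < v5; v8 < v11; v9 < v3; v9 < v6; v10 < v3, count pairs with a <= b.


The order relation is {(a,b) : a <= b}, reflexive so it includes (a,a).
Examples: (v0,v0), (v0,v3), (v1,v1), (v1,v3), (v1,v5), ...
Total ordered pairs: 27


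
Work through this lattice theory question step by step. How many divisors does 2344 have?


Divisors of 2344: [1, 2, 4, 8, 293, 586, 1172, 2344]
Count: 8


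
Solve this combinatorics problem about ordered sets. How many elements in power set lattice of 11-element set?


Power set = 2^n.
2^11 = 2048


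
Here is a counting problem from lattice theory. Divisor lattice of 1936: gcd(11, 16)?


Meet=gcd.
gcd(11,16)=1


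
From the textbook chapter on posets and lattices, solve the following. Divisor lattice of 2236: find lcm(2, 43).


In a divisor lattice, join = lcm (least common multiple).
gcd(2,43) = 1
lcm(2,43) = 2*43/gcd = 86/1 = 86


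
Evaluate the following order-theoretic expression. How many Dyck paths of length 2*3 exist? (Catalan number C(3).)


C(n) = C(2n, n) / (n+1).
C(6, 3) = 20
C(3) = 20 / 4 = 5


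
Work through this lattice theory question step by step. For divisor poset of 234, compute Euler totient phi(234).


phi(n) = n * prod_{p|n} (1 - 1/p).
Prime divisors of 234: [2, 3, 13]
phi(234) = 234 * (1 - 1/2) * (1 - 1/3) * (1 - 1/13)
phi(234) = 72


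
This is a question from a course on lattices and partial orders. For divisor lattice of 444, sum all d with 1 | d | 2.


Interval [1,2] in divisors of 444: [1, 2]
Sum = 3


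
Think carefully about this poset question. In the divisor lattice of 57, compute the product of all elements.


Divisors of 57: [1, 3, 19, 57]
Product = n^(d(n)/2) = 57^(4/2)
Product = 3249


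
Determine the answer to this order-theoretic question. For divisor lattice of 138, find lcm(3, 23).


In a divisor lattice, join = lcm (least common multiple).
Compute lcm iteratively: start with first element, then lcm(current, next).
Elements: [3, 23]
lcm(3,23) = 69
Final lcm = 69


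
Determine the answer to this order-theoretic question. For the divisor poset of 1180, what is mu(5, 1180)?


In a divisor lattice, mu(a,b) = mu(b/a) where mu is the classical Mobius function.
b/a = 1180/5 = 236
Prime factorization of 236: primes [2, 59]
236 is not squarefree, so mu(236) = 0


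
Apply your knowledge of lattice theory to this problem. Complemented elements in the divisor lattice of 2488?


An element a is complemented if some b has a meet b = bottom, a join b = top.
a is complemented iff gcd(a, n/a)=1, i.e. a is a unitary divisor of 2488.
Complemented elements: 1, 8, 311, 2488
Count: 4


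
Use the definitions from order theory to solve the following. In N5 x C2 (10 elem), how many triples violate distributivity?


Distributive law: a ^ (b v c) = (a ^ b) v (a ^ c).
Check all 10^3 = 1000 ordered triples (a,b,c).
  e.g. a=(b,0), b=(a,0), c=(c,0): lhs=(b,0) != rhs=(a,0)
  e.g. a=(b,0), b=(a,0), c=(c,1): lhs=(b,0) != rhs=(a,0)
Total violating triples: 16


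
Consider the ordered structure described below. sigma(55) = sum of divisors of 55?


sigma(n) = sum of divisors.
Divisors of 55: [1, 5, 11, 55]
Sum = 72


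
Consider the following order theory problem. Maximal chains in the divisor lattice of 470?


A maximal chain goes from the minimum element to a maximal element via cover relations.
Counting all min-to-max paths in the cover graph.
Total maximal chains: 6


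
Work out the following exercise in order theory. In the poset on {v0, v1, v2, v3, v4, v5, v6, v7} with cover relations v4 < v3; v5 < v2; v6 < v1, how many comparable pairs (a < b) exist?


A comparable pair {a,b} has a < b or b < a in the order.
Count unordered pairs where one element is strictly below the other.
Examples: {v1,v6}, {v2,v5}, {v3,v4}
Total comparable pairs: 3


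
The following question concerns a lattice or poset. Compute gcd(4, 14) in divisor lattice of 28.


In a divisor lattice, meet = gcd (greatest common divisor).
By Euclidean algorithm or factoring: gcd(4,14) = 2


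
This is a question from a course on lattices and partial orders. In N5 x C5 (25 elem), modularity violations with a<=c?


Modular law: if a <= c then a v (b ^ c) = (a v b) ^ c.
Check all triples (a,b,c) with a <= c among 25 elements.
  e.g. a=(a,0), b=(c,0), c=(b,0): lhs=(a,0) != rhs=(b,0)
  e.g. a=(a,0), b=(c,1), c=(b,0): lhs=(a,0) != rhs=(b,0)
Total violating triples: 75


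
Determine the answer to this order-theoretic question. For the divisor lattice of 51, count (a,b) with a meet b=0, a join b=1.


Complement pair (a,b): a meet b = bottom, a join b = top.
Here: gcd(a,b)=1 and lcm(a,b)=51, i.e. a*b=51 with a,b coprime.
Pairs found: (1,51), (3,17), (17,3), (51,1)
Total ordered pairs: 4


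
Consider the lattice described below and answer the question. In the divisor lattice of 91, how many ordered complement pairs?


Complement pair (a,b): a meet b = bottom, a join b = top.
Here: gcd(a,b)=1 and lcm(a,b)=91, i.e. a*b=91 with a,b coprime.
Pairs found: (1,91), (7,13), (13,7), (91,1)
Total ordered pairs: 4


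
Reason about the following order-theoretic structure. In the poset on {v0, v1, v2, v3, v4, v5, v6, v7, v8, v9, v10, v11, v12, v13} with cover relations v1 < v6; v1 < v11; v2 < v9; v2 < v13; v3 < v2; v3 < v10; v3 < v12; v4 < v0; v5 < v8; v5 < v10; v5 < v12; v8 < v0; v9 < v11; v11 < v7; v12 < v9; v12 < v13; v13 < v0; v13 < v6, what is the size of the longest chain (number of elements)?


A chain is a totally ordered subset; we count the number of elements in a maximum chain.
Compute, for each element x, the size of the longest chain ending at x:
  v1: 1
  v3: 1
  v4: 1
  v5: 1
  v2: 2
  v8: 2
  ...
A maximum chain: v3 < v2 < v9 < v11 < v7
Number of elements in the longest chain: 5


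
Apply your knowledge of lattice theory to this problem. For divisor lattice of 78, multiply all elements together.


Divisors of 78: [1, 2, 3, 6, 13, 26, 39, 78]
Product = n^(d(n)/2) = 78^(8/2)
Product = 37015056


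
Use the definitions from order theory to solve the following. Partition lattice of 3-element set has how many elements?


B(n) = number of set partitions of an n-element set.
B(n) satisfies the recurrence: B(n+1) = sum_k C(n,k)*B(k).
B(3) = 5


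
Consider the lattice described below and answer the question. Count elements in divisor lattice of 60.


Divisors of 60: [1, 2, 3, 4, 5, 6, 10, 12, 15, 20, 30, 60]
Count: 12


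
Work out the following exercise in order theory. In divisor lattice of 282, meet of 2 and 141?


In a divisor lattice, meet = gcd (greatest common divisor).
By Euclidean algorithm or factoring: gcd(2,141) = 1


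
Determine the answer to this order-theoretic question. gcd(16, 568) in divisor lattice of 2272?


Meet=gcd.
gcd(16,568)=8


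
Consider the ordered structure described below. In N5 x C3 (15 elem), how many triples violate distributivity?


Distributive law: a ^ (b v c) = (a ^ b) v (a ^ c).
Check all 15^3 = 3375 ordered triples (a,b,c).
  e.g. a=(b,0), b=(a,0), c=(c,0): lhs=(b,0) != rhs=(a,0)
  e.g. a=(b,0), b=(a,0), c=(c,1): lhs=(b,0) != rhs=(a,0)
Total violating triples: 54


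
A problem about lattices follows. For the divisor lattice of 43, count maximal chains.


A maximal chain goes from the minimum element to a maximal element via cover relations.
Counting all min-to-max paths in the cover graph.
Total maximal chains: 1


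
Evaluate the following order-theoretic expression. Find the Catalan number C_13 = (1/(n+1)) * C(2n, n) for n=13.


C(n) = C(2n, n) / (n+1).
C(26, 13) = 10400600
C(13) = 10400600 / 14 = 742900


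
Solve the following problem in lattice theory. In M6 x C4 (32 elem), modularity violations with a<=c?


Modular law: if a <= c then a v (b ^ c) = (a v b) ^ c.
Check all triples (a,b,c) with a <= c among 32 elements.
This lattice is modular (diamonds M_m and their chain-products are modular).
Total violating triples: 0


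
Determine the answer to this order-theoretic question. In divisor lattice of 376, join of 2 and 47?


In a divisor lattice, join = lcm (least common multiple).
gcd(2,47) = 1
lcm(2,47) = 2*47/gcd = 94/1 = 94


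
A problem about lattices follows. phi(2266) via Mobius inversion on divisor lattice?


phi(n) = n * prod_{p|n} (1 - 1/p).
Prime divisors of 2266: [2, 11, 103]
phi(2266) = 2266 * (1 - 1/2) * (1 - 1/11) * (1 - 1/103)
phi(2266) = 1020


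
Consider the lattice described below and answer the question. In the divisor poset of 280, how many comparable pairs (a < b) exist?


A comparable pair {a,b} has a < b or b < a in the order.
Count unordered pairs where one element is strictly below the other.
Examples: {1,2}, {1,4}, {1,5}, {1,7}, ...
Total comparable pairs: 74


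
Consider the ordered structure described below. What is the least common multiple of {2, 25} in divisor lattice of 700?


In a divisor lattice, join = lcm (least common multiple).
Compute lcm iteratively: start with first element, then lcm(current, next).
Elements: [2, 25]
lcm(2,25) = 50
Final lcm = 50


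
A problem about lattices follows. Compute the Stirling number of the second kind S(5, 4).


S(n,k) = k*S(n-1,k) + S(n-1,k-1).
S(4,4) = 1, S(4,3) = 6
S(5,4) = 4*1 + 6 = 4 + 6
S(5,4) = 10


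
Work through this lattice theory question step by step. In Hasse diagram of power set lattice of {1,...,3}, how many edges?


A cover relation a -< b holds when a < b with no c strictly between.
Cover relations:
  {} -< {1}
  {} -< {2}
  {} -< {3}
  {1} -< {1,2}
  {1} -< {1,3}
  {2} -< {1,2}
  {2} -< {2,3}
  {3} -< {1,3}
  ...4 more
Total: 12


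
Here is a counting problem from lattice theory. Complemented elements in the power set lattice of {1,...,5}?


An element a is complemented if some b has a meet b = bottom, a join b = top.
every subset A has complement S\A, so all elements are complemented.
Complemented elements: {}, {1}, {2}, {3}, {4}, {5}, ... (26 more)
Count: 32


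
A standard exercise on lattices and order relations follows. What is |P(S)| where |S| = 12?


Power set = 2^n.
2^12 = 4096


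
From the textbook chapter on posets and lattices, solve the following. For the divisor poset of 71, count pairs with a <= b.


The order relation is {(a,b) : a <= b}, reflexive so it includes (a,a).
Examples: (1,1), (1,71), (71,71)
Total ordered pairs: 3


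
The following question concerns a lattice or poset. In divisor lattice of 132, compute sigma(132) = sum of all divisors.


sigma(n) = sum of divisors.
Divisors of 132: [1, 2, 3, 4, 6, 11, 12, 22, 33, 44, 66, 132]
Sum = 336


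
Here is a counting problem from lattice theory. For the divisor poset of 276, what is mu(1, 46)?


In a divisor lattice, mu(a,b) = mu(b/a) where mu is the classical Mobius function.
b/a = 46/1 = 46
Prime factorization of 46: primes [2, 23]
46 is squarefree with 2 prime factor(s), so mu(46) = (-1)^2 = 1


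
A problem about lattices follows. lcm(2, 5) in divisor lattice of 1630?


Join=lcm.
gcd(2,5)=1
lcm=10


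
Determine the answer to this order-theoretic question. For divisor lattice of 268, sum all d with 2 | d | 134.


Interval [2,134] in divisors of 268: [2, 134]
Sum = 136


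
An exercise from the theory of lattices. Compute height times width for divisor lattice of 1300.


Height = length of longest chain minus 1; width = size of largest antichain.
A maximum chain: 1 | 13 | 65 | 325 | 650 | 1300  (height 5).
A maximum antichain: {4, 10, 25, 26, 65}  (width 5).
Product = 5 * 5 = 25


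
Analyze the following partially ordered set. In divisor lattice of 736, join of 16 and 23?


In a divisor lattice, join = lcm (least common multiple).
gcd(16,23) = 1
lcm(16,23) = 16*23/gcd = 368/1 = 368


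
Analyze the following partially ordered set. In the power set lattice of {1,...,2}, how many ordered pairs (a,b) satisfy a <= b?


The order relation is {(a,b) : a <= b}, reflexive so it includes (a,a).
Examples: ({},{}), ({},{1,2}), ({},{1}), ({},{2}), ({1,2},{1,2}), ...
Total ordered pairs: 9


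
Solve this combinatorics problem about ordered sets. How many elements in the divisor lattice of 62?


Divisors of 62: [1, 2, 31, 62]
Count: 4


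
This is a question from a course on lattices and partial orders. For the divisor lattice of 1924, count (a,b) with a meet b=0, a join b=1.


Complement pair (a,b): a meet b = bottom, a join b = top.
Here: gcd(a,b)=1 and lcm(a,b)=1924, i.e. a*b=1924 with a,b coprime.
Pairs found: (1,1924), (4,481), (13,148), (37,52), ... (4 more)
Total ordered pairs: 8


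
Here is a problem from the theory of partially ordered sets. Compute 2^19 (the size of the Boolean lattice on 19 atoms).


Power set = 2^n.
2^19 = 524288


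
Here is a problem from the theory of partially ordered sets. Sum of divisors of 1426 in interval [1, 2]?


Interval [1,2] in divisors of 1426: [1, 2]
Sum = 3


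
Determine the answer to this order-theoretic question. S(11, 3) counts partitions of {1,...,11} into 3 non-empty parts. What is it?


S(n,k) = k*S(n-1,k) + S(n-1,k-1).
S(10,3) = 9330, S(10,2) = 511
S(11,3) = 3*9330 + 511 = 27990 + 511
S(11,3) = 28501


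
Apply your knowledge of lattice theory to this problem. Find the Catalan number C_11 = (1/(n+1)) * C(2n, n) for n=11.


C(n) = C(2n, n) / (n+1).
C(22, 11) = 705432
C(11) = 705432 / 12 = 58786


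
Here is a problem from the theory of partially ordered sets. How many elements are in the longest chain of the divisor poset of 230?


A chain is a totally ordered subset; we count the number of elements in a maximum chain.
Compute, for each element x, the size of the longest chain ending at x:
  1: 1
  2: 2
  5: 2
  23: 2
  10: 3
  46: 3
  ...
A maximum chain: 1 < 2 < 10 < 230
Number of elements in the longest chain: 4


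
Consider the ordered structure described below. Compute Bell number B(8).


B(n) = number of set partitions of an n-element set.
B(n) satisfies the recurrence: B(n+1) = sum_k C(n,k)*B(k).
B(8) = 4140


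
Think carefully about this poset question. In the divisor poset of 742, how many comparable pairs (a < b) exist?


A comparable pair {a,b} has a < b or b < a in the order.
Count unordered pairs where one element is strictly below the other.
Examples: {1,2}, {1,7}, {1,14}, {1,53}, ...
Total comparable pairs: 19


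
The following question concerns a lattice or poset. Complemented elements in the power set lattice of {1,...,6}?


An element a is complemented if some b has a meet b = bottom, a join b = top.
every subset A has complement S\A, so all elements are complemented.
Complemented elements: {}, {1}, {2}, {3}, {4}, {5}, ... (58 more)
Count: 64


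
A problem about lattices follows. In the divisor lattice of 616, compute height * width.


Height = length of longest chain minus 1; width = size of largest antichain.
A maximum chain: 1 | 11 | 77 | 154 | 308 | 616  (height 5).
A maximum antichain: {4, 14, 22, 77}  (width 4).
Product = 5 * 4 = 20


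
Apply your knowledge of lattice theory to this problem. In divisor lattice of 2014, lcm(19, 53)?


Join=lcm.
gcd(19,53)=1
lcm=1007


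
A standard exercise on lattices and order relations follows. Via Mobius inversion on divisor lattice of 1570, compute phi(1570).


phi(n) = n * prod_{p|n} (1 - 1/p).
Prime divisors of 1570: [2, 5, 157]
phi(1570) = 1570 * (1 - 1/2) * (1 - 1/5) * (1 - 1/157)
phi(1570) = 624


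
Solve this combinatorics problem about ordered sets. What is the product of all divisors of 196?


Divisors of 196: [1, 2, 4, 7, 14, 28, 49, 98, 196]
Product = n^(d(n)/2) = 196^(9/2)
Product = 20661046784


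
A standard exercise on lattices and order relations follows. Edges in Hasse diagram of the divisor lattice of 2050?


A cover relation a -< b holds when a < b with no c strictly between.
Cover relations:
  1 -< 2
  1 -< 5
  1 -< 41
  2 -< 10
  2 -< 82
  5 -< 10
  5 -< 25
  5 -< 205
  ...12 more
Total: 20


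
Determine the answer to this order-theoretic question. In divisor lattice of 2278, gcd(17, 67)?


Meet=gcd.
gcd(17,67)=1


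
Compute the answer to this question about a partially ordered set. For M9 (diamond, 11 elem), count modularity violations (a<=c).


Modular law: if a <= c then a v (b ^ c) = (a v b) ^ c.
Check all triples (a,b,c) with a <= c among 11 elements.
This lattice is modular (diamonds M_m and their chain-products are modular).
Total violating triples: 0


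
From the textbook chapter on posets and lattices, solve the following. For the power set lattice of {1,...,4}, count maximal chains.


A maximal chain goes from the minimum element to a maximal element via cover relations.
Counting all min-to-max paths in the cover graph.
Total maximal chains: 24


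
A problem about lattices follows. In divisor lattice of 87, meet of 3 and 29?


In a divisor lattice, meet = gcd (greatest common divisor).
By Euclidean algorithm or factoring: gcd(3,29) = 1


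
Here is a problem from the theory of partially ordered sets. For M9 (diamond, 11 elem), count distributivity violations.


Distributive law: a ^ (b v c) = (a ^ b) v (a ^ c).
Check all 11^3 = 1331 ordered triples (a,b,c).
  e.g. a=a1, b=a2, c=a3: lhs=a1 != rhs=0
  e.g. a=a1, b=a2, c=a4: lhs=a1 != rhs=0
Total violating triples: 504


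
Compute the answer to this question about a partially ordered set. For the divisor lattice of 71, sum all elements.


sigma(n) = sum of divisors.
Divisors of 71: [1, 71]
Sum = 72


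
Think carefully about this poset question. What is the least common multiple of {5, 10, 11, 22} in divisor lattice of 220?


In a divisor lattice, join = lcm (least common multiple).
Compute lcm iteratively: start with first element, then lcm(current, next).
Elements: [5, 10, 11, 22]
lcm(5,10) = 10
lcm(10,11) = 110
lcm(110,22) = 110
Final lcm = 110


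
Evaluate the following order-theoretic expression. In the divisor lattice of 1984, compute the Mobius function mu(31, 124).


In a divisor lattice, mu(a,b) = mu(b/a) where mu is the classical Mobius function.
b/a = 124/31 = 4
Prime factorization of 4: primes [2]
4 is not squarefree, so mu(4) = 0


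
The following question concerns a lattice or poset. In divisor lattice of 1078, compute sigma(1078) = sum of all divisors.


sigma(n) = sum of divisors.
Divisors of 1078: [1, 2, 7, 11, 14, 22, 49, 77, 98, 154, 539, 1078]
Sum = 2052


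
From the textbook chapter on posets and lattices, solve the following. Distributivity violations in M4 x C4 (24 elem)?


Distributive law: a ^ (b v c) = (a ^ b) v (a ^ c).
Check all 24^3 = 13824 ordered triples (a,b,c).
  e.g. a=(a1,0), b=(a2,0), c=(a3,0): lhs=(a1,0) != rhs=(0,0)
  e.g. a=(a1,0), b=(a2,0), c=(a3,1): lhs=(a1,0) != rhs=(0,0)
Total violating triples: 1536


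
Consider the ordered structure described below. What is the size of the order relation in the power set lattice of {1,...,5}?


The order relation is {(a,b) : a <= b}, reflexive so it includes (a,a).
Examples: ({},{}), ({},{1,2}), ({},{1,2,3}), ({},{1,2,3,4}), ({},{1,2,3,4,5}), ...
Total ordered pairs: 243


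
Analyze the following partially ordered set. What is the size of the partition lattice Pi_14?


B(n) = number of set partitions of an n-element set.
B(n) satisfies the recurrence: B(n+1) = sum_k C(n,k)*B(k).
B(14) = 190899322


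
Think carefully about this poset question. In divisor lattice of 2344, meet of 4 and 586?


In a divisor lattice, meet = gcd (greatest common divisor).
By Euclidean algorithm or factoring: gcd(4,586) = 2


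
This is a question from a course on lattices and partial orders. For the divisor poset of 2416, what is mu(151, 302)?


In a divisor lattice, mu(a,b) = mu(b/a) where mu is the classical Mobius function.
b/a = 302/151 = 2
Prime factorization of 2: primes [2]
2 is squarefree with 1 prime factor(s), so mu(2) = (-1)^1 = -1


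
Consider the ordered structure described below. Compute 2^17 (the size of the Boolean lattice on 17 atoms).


Power set = 2^n.
2^17 = 131072


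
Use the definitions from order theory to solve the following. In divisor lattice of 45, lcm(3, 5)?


Join=lcm.
gcd(3,5)=1
lcm=15


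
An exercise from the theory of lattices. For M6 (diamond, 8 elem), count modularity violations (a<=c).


Modular law: if a <= c then a v (b ^ c) = (a v b) ^ c.
Check all triples (a,b,c) with a <= c among 8 elements.
This lattice is modular (diamonds M_m and their chain-products are modular).
Total violating triples: 0


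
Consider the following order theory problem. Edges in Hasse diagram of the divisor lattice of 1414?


A cover relation a -< b holds when a < b with no c strictly between.
Cover relations:
  1 -< 2
  1 -< 7
  1 -< 101
  2 -< 14
  2 -< 202
  7 -< 14
  7 -< 707
  14 -< 1414
  ...4 more
Total: 12


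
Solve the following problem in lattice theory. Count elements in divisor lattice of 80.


Divisors of 80: [1, 2, 4, 5, 8, 10, 16, 20, 40, 80]
Count: 10


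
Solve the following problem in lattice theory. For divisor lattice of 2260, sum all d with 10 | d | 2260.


Interval [10,2260] in divisors of 2260: [10, 20, 1130, 2260]
Sum = 3420


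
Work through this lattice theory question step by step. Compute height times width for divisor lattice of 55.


Height = length of longest chain minus 1; width = size of largest antichain.
A maximum chain: 1 | 11 | 55  (height 2).
A maximum antichain: {5, 11}  (width 2).
Product = 2 * 2 = 4


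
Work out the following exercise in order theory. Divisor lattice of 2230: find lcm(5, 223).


In a divisor lattice, join = lcm (least common multiple).
gcd(5,223) = 1
lcm(5,223) = 5*223/gcd = 1115/1 = 1115


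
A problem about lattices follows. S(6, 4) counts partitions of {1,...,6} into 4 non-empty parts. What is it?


S(n,k) = k*S(n-1,k) + S(n-1,k-1).
S(5,4) = 10, S(5,3) = 25
S(6,4) = 4*10 + 25 = 40 + 25
S(6,4) = 65


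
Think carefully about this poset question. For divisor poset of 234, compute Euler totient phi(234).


phi(n) = n * prod_{p|n} (1 - 1/p).
Prime divisors of 234: [2, 3, 13]
phi(234) = 234 * (1 - 1/2) * (1 - 1/3) * (1 - 1/13)
phi(234) = 72


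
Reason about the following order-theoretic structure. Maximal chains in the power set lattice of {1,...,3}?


A maximal chain goes from the minimum element to a maximal element via cover relations.
Counting all min-to-max paths in the cover graph.
Total maximal chains: 6


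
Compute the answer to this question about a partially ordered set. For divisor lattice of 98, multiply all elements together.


Divisors of 98: [1, 2, 7, 14, 49, 98]
Product = n^(d(n)/2) = 98^(6/2)
Product = 941192


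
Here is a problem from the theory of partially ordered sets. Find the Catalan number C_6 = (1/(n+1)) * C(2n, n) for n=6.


C(n) = C(2n, n) / (n+1).
C(12, 6) = 924
C(6) = 924 / 7 = 132


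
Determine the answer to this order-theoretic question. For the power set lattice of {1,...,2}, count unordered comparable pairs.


A comparable pair {a,b} has a < b or b < a in the order.
Count unordered pairs where one element is strictly below the other.
Examples: {{},{1}}, {{},{2}}, {{},{1,2}}, {{1},{1,2}}, ...
Total comparable pairs: 5


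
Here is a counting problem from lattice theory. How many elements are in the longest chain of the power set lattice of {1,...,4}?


A chain is a totally ordered subset; we count the number of elements in a maximum chain.
Compute, for each element x, the size of the longest chain ending at x:
  {}: 1
  {1}: 2
  {2}: 2
  {3}: 2
  {4}: 2
  {1,2}: 3
  ...
A maximum chain: {} < {1} < {1,2} < {1,2,3} < {1,2,3,4}
Number of elements in the longest chain: 5


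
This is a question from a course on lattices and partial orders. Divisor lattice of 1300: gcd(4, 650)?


Meet=gcd.
gcd(4,650)=2


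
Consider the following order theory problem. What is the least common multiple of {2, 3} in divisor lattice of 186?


In a divisor lattice, join = lcm (least common multiple).
Compute lcm iteratively: start with first element, then lcm(current, next).
Elements: [2, 3]
lcm(2,3) = 6
Final lcm = 6


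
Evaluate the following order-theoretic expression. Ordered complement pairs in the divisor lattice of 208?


Complement pair (a,b): a meet b = bottom, a join b = top.
Here: gcd(a,b)=1 and lcm(a,b)=208, i.e. a*b=208 with a,b coprime.
Pairs found: (1,208), (13,16), (16,13), (208,1)
Total ordered pairs: 4


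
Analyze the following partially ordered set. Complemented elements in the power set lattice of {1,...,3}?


An element a is complemented if some b has a meet b = bottom, a join b = top.
every subset A has complement S\A, so all elements are complemented.
Complemented elements: {}, {1}, {2}, {3}, {1,2}, {1,3}, ... (2 more)
Count: 8


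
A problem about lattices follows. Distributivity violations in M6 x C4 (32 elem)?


Distributive law: a ^ (b v c) = (a ^ b) v (a ^ c).
Check all 32^3 = 32768 ordered triples (a,b,c).
  e.g. a=(a1,0), b=(a2,0), c=(a3,0): lhs=(a1,0) != rhs=(0,0)
  e.g. a=(a1,0), b=(a2,0), c=(a3,1): lhs=(a1,0) != rhs=(0,0)
Total violating triples: 7680


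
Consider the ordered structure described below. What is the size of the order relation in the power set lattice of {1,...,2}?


The order relation is {(a,b) : a <= b}, reflexive so it includes (a,a).
Examples: ({},{}), ({},{1,2}), ({},{1}), ({},{2}), ({1,2},{1,2}), ...
Total ordered pairs: 9


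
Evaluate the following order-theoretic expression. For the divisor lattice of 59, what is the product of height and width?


Height = length of longest chain minus 1; width = size of largest antichain.
A maximum chain: 1 | 59  (height 1).
A maximum antichain: {1}  (width 1).
Product = 1 * 1 = 1


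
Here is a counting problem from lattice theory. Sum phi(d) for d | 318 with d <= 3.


Divisors of 318 up to 3: [1, 2, 3]
phi values: [1, 1, 2]
Sum = 4


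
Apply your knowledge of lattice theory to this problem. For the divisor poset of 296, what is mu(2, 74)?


In a divisor lattice, mu(a,b) = mu(b/a) where mu is the classical Mobius function.
b/a = 74/2 = 37
Prime factorization of 37: primes [37]
37 is squarefree with 1 prime factor(s), so mu(37) = (-1)^1 = -1


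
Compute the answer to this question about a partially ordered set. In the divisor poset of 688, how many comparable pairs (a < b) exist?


A comparable pair {a,b} has a < b or b < a in the order.
Count unordered pairs where one element is strictly below the other.
Examples: {1,2}, {1,4}, {1,8}, {1,16}, ...
Total comparable pairs: 35


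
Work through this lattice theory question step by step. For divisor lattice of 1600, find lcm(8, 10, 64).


In a divisor lattice, join = lcm (least common multiple).
Compute lcm iteratively: start with first element, then lcm(current, next).
Elements: [8, 10, 64]
lcm(8,10) = 40
lcm(40,64) = 320
Final lcm = 320


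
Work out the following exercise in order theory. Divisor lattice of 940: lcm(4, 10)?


Join=lcm.
gcd(4,10)=2
lcm=20


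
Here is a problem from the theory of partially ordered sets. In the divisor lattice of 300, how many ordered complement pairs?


Complement pair (a,b): a meet b = bottom, a join b = top.
Here: gcd(a,b)=1 and lcm(a,b)=300, i.e. a*b=300 with a,b coprime.
Pairs found: (1,300), (3,100), (4,75), (12,25), ... (4 more)
Total ordered pairs: 8


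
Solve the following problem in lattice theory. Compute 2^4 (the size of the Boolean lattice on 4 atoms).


Power set = 2^n.
2^4 = 16


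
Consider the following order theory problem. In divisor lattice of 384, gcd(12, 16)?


Meet=gcd.
gcd(12,16)=4


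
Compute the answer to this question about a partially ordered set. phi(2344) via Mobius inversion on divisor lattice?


phi(n) = n * prod_{p|n} (1 - 1/p).
Prime divisors of 2344: [2, 293]
phi(2344) = 2344 * (1 - 1/2) * (1 - 1/293)
phi(2344) = 1168


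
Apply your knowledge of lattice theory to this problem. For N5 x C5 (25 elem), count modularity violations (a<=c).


Modular law: if a <= c then a v (b ^ c) = (a v b) ^ c.
Check all triples (a,b,c) with a <= c among 25 elements.
  e.g. a=(a,0), b=(c,0), c=(b,0): lhs=(a,0) != rhs=(b,0)
  e.g. a=(a,0), b=(c,1), c=(b,0): lhs=(a,0) != rhs=(b,0)
Total violating triples: 75


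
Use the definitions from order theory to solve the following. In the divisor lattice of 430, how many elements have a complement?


An element a is complemented if some b has a meet b = bottom, a join b = top.
a is complemented iff gcd(a, n/a)=1, i.e. a is a unitary divisor of 430.
Complemented elements: 1, 2, 5, 10, 43, 86, ... (2 more)
Count: 8


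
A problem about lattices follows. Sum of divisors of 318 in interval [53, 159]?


Interval [53,159] in divisors of 318: [53, 159]
Sum = 212


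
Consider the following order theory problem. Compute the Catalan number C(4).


C(n) = C(2n, n) / (n+1).
C(8, 4) = 70
C(4) = 70 / 5 = 14


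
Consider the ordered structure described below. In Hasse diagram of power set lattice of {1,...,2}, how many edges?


A cover relation a -< b holds when a < b with no c strictly between.
Cover relations:
  {} -< {1}
  {} -< {2}
  {1} -< {1,2}
  {2} -< {1,2}
Total: 4


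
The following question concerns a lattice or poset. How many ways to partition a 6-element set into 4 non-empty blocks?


S(n,k) = k*S(n-1,k) + S(n-1,k-1).
S(5,4) = 10, S(5,3) = 25
S(6,4) = 4*10 + 25 = 40 + 25
S(6,4) = 65


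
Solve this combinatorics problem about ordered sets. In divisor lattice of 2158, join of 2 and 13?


In a divisor lattice, join = lcm (least common multiple).
gcd(2,13) = 1
lcm(2,13) = 2*13/gcd = 26/1 = 26


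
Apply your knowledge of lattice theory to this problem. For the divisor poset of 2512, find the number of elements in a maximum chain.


A chain is a totally ordered subset; we count the number of elements in a maximum chain.
Compute, for each element x, the size of the longest chain ending at x:
  1: 1
  2: 2
  157: 2
  4: 3
  8: 4
  314: 3
  ...
A maximum chain: 1 < 2 < 4 < 8 < 16 < 2512
Number of elements in the longest chain: 6
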